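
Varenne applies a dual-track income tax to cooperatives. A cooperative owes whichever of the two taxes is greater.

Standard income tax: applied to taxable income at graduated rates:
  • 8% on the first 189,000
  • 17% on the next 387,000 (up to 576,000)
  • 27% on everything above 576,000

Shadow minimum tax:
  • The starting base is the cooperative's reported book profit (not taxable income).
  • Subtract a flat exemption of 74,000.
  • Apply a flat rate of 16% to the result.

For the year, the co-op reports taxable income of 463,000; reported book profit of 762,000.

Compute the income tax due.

Standard income tax:
  189,000 × 8% = 15,120
  274,000 × 17% = 46,580
  → 61,700

Shadow minimum tax:
  Base (reported book profit): 762,000
  Less exemption 74,000 → base 688,000
  688,000 × 16% = 110,080

110,080 > 61,700, so the shadow minimum tax is the binding amount.

110,080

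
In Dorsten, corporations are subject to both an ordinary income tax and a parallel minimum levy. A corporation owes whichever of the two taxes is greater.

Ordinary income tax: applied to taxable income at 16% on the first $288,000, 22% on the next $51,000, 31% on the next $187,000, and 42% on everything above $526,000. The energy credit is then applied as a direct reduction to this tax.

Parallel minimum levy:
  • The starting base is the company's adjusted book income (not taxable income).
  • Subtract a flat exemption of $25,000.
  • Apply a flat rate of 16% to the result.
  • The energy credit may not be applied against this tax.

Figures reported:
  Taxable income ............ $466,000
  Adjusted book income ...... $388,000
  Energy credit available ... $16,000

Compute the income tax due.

Ordinary income tax:
  $288,000 × 16% = $46,080
  $51,000 × 22% = $11,220
  $127,000 × 31% = $39,370
  → $96,670
  Less energy credit $16,000 → $80,670

Parallel minimum levy:
  Base (adjusted book income): $388,000
  Less exemption $25,000 → base $363,000
  $363,000 × 16% = $58,080

$80,670 > $58,080, so the ordinary income tax governs.

$80,670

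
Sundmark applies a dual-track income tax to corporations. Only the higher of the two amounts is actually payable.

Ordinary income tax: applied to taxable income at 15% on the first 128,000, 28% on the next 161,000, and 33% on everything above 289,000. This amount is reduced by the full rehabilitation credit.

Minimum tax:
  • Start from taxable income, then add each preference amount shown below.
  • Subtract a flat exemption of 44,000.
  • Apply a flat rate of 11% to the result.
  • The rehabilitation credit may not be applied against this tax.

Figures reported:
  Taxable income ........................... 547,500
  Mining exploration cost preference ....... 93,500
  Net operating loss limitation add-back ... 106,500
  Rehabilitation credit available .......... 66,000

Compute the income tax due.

83,585

Ordinary income tax:
  128,000 × 15% = 19,200
  161,000 × 28% = 45,080
  258,500 × 33% = 85,305
  → 149,585
  Less rehabilitation credit 66,000 → 83,585

Minimum tax:
  Adjusted income: 547,500 + 93,500 + 106,500 = 747,500
  Less exemption 44,000 → base 703,500
  703,500 × 11% = 77,385

83,585 > 77,385, so the ordinary income tax governs.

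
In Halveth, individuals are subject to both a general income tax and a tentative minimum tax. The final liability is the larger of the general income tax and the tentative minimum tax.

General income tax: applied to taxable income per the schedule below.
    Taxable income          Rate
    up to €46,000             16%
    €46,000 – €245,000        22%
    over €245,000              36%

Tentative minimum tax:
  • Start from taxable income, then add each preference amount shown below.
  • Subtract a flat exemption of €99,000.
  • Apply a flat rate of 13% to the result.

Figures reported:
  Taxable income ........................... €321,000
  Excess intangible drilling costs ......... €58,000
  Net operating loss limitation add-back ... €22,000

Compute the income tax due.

Tentative minimum tax:
  Adjusted income: €321,000 + €58,000 + €22,000 = €401,000
  Less exemption €99,000 → base €302,000
  €302,000 × 13% = €39,260

General income tax:
  €46,000 × 16% = €7,360
  €199,000 × 22% = €43,780
  €76,000 × 36% = €27,360
  → €78,500

€78,500 > €39,260, so the general income tax governs.

€78,500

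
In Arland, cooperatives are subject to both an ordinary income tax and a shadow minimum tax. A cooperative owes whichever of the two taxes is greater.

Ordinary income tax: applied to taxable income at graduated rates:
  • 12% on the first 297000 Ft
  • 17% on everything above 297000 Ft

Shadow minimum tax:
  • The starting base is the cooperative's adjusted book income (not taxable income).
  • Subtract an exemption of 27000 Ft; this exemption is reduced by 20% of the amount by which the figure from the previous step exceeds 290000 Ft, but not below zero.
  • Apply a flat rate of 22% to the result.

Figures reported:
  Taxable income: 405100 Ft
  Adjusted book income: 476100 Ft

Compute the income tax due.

Shadow minimum tax:
  Base (adjusted book income): 476100 Ft
  Exemption: 20% × (476100 Ft − 290000 Ft) = 37220 Ft ≥ 27000 Ft, so the exemption is fully phased out
  Base: 476100 Ft − 0 Ft = 476100 Ft
  476100 Ft × 22% = 104742 Ft

Ordinary income tax:
  297000 Ft × 12% = 35640 Ft
  108100 Ft × 17% = 18377 Ft
  → 54017 Ft

104742 Ft > 54017 Ft, so the shadow minimum tax is the binding amount.

104742 Ft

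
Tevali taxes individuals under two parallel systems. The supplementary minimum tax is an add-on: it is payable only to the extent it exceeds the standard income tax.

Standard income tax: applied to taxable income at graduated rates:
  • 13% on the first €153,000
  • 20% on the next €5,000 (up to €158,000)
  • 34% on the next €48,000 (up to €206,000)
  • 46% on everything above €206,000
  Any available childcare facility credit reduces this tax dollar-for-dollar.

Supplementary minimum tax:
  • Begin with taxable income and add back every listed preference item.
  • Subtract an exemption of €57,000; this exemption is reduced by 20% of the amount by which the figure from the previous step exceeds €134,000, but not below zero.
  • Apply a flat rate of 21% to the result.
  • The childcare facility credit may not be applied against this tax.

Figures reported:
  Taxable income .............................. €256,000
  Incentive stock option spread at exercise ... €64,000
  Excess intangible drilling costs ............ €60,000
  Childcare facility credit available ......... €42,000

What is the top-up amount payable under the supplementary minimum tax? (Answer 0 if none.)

€59,952

Supplementary minimum tax:
  Adjusted income: €256,000 + €64,000 + €60,000 = €380,000
  Exemption: €57,000 − 20% × (€380,000 − €134,000) = €57,000 − €49,200 = €7,800
  Base: €380,000 − €7,800 = €372,200
  €372,200 × 21% = €78,162

Standard income tax:
  €153,000 × 13% = €19,890
  €5,000 × 20% = €1,000
  €48,000 × 34% = €16,320
  €50,000 × 46% = €23,000
  → €60,210
  Less childcare facility credit €42,000 → €18,210

Excess of supplementary minimum tax over standard income tax: €78,162 − €18,210 = €59,952.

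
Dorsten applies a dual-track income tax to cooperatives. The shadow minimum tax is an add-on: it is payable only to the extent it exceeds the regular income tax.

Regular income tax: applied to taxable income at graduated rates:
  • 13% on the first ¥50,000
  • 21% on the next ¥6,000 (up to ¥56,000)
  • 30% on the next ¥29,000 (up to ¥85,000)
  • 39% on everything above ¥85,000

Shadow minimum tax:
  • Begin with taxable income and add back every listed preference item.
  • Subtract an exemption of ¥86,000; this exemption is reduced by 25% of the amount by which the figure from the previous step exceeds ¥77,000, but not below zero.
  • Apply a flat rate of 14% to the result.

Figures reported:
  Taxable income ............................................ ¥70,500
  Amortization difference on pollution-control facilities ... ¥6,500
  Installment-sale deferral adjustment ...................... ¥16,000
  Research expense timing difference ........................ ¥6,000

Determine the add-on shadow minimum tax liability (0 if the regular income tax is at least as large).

Regular income tax:
  ¥50,000 × 13% = ¥6,500
  ¥6,000 × 21% = ¥1,260
  ¥14,500 × 30% = ¥4,350
  → ¥12,110

Shadow minimum tax:
  Adjusted income: ¥70,500 + ¥6,500 + ¥16,000 + ¥6,000 = ¥99,000
  Exemption: ¥86,000 − 25% × (¥99,000 − ¥77,000) = ¥86,000 − ¥5,500 = ¥80,500
  Base: ¥99,000 − ¥80,500 = ¥18,500
  ¥18,500 × 14% = ¥2,590

¥2,590 ≤ ¥12,110, so no add-on is due.

¥0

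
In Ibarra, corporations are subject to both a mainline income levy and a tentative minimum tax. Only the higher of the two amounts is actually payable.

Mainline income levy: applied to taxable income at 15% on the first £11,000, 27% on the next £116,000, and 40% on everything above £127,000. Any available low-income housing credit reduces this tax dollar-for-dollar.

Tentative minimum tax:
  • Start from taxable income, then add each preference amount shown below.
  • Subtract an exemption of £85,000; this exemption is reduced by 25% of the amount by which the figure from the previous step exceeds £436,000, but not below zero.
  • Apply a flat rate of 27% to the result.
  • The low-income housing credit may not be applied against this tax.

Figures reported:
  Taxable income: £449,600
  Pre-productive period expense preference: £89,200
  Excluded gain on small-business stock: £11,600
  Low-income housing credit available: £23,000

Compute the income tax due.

£139,010

Mainline income levy:
  £11,000 × 15% = £1,650
  £116,000 × 27% = £31,320
  £322,600 × 40% = £129,040
  → £162,010
  Less low-income housing credit £23,000 → £139,010

Tentative minimum tax:
  Adjusted income: £449,600 + £89,200 + £11,600 = £550,400
  Exemption: £85,000 − 25% × (£550,400 − £436,000) = £85,000 − £28,600 = £56,400
  Base: £550,400 − £56,400 = £494,000
  £494,000 × 27% = £133,380

£139,010 > £133,380, so the mainline income levy governs.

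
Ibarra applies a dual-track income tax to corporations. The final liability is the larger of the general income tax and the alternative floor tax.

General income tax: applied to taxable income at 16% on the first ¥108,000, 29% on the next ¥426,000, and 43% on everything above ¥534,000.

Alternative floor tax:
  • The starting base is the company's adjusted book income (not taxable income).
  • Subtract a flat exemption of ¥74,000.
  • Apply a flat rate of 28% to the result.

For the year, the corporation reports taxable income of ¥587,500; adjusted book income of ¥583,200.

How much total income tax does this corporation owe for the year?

¥163,825

General income tax:
  ¥108,000 × 16% = ¥17,280
  ¥426,000 × 29% = ¥123,540
  ¥53,500 × 43% = ¥23,005
  → ¥163,825

Alternative floor tax:
  Base (adjusted book income): ¥583,200
  Less exemption ¥74,000 → base ¥509,200
  ¥509,200 × 28% = ¥142,576

¥163,825 > ¥142,576, so the general income tax governs.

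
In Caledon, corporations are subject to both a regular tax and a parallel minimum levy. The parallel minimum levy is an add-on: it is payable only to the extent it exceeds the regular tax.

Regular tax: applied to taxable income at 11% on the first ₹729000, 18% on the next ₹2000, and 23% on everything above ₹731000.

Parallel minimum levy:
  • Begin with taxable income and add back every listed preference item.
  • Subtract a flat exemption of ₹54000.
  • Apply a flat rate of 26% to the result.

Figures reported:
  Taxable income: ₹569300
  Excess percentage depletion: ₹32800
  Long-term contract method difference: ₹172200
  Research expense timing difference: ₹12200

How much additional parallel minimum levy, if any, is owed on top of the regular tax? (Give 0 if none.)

₹127827

Parallel minimum levy:
  Adjusted income: ₹569300 + ₹32800 + ₹172200 + ₹12200 = ₹786500
  Less exemption ₹54000 → base ₹732500
  ₹732500 × 26% = ₹190450

Regular tax:
  ₹569300 × 11% = ₹62623

Excess of parallel minimum levy over regular tax: ₹190450 − ₹62623 = ₹127827.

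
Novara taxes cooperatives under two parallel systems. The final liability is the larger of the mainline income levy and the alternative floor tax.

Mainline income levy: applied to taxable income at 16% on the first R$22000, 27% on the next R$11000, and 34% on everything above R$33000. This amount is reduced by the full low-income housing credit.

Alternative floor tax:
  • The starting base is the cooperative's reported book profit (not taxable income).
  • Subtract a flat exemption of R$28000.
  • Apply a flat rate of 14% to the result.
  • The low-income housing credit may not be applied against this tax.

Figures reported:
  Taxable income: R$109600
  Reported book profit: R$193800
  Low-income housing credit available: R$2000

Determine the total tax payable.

Alternative floor tax:
  Base (reported book profit): R$193800
  Less exemption R$28000 → base R$165800
  R$165800 × 14% = R$23212

Mainline income levy:
  R$22000 × 16% = R$3520
  R$11000 × 27% = R$2970
  R$76600 × 34% = R$26044
  → R$32534
  Less low-income housing credit R$2000 → R$30534

R$30534 > R$23212, so the mainline income levy governs.

R$30534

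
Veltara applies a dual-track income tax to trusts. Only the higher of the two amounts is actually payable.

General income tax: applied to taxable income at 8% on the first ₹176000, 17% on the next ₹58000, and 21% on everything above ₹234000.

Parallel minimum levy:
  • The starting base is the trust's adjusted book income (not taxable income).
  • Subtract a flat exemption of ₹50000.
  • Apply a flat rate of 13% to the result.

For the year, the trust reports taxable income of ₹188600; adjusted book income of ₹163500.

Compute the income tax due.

Parallel minimum levy:
  Base (adjusted book income): ₹163500
  Less exemption ₹50000 → base ₹113500
  ₹113500 × 13% = ₹14755

General income tax:
  ₹176000 × 8% = ₹14080
  ₹12600 × 17% = ₹2142
  → ₹16222

₹16222 > ₹14755, so the general income tax governs.

₹16222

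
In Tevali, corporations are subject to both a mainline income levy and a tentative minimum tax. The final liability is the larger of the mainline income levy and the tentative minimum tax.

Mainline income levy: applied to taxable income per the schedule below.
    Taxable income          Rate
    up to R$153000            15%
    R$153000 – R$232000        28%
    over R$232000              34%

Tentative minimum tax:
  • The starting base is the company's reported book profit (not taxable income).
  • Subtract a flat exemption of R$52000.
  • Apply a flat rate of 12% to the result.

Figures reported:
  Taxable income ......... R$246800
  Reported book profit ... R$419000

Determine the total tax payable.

R$50102

Tentative minimum tax:
  Base (reported book profit): R$419000
  Less exemption R$52000 → base R$367000
  R$367000 × 12% = R$44040

Mainline income levy:
  R$153000 × 15% = R$22950
  R$79000 × 28% = R$22120
  R$14800 × 34% = R$5032
  → R$50102

R$50102 > R$44040, so the mainline income levy governs.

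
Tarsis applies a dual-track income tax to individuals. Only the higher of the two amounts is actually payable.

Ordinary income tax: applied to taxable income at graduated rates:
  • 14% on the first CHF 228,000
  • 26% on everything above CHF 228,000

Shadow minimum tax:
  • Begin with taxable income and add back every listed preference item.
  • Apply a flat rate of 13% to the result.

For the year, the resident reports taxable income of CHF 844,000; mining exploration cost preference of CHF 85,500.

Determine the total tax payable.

Ordinary income tax:
  CHF 228,000 × 14% = CHF 31,920
  CHF 616,000 × 26% = CHF 160,160
  → CHF 192,080

Shadow minimum tax:
  Adjusted income: CHF 844,000 + CHF 85,500 = CHF 929,500
  CHF 929,500 × 13% = CHF 120,835

CHF 192,080 > CHF 120,835, so the ordinary income tax governs.

CHF 192,080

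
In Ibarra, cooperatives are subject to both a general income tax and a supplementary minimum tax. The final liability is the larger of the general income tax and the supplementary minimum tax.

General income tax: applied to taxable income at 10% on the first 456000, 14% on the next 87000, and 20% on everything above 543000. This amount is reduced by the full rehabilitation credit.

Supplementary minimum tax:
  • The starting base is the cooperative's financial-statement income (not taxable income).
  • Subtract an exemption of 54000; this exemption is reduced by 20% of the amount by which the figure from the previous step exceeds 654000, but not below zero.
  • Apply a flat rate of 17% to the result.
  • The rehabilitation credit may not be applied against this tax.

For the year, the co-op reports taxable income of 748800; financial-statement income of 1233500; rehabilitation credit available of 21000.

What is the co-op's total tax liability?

General income tax:
  456000 × 10% = 45600
  87000 × 14% = 12180
  205800 × 20% = 41160
  → 98940
  Less rehabilitation credit 21000 → 77940

Supplementary minimum tax:
  Base (financial-statement income): 1233500
  Exemption: 20% × (1233500 − 654000) = 115900 ≥ 54000, so the exemption is fully phased out
  Base: 1233500 − 0 = 1233500
  1233500 × 17% = 209695

209695 > 77940, so the supplementary minimum tax is the binding amount.

209695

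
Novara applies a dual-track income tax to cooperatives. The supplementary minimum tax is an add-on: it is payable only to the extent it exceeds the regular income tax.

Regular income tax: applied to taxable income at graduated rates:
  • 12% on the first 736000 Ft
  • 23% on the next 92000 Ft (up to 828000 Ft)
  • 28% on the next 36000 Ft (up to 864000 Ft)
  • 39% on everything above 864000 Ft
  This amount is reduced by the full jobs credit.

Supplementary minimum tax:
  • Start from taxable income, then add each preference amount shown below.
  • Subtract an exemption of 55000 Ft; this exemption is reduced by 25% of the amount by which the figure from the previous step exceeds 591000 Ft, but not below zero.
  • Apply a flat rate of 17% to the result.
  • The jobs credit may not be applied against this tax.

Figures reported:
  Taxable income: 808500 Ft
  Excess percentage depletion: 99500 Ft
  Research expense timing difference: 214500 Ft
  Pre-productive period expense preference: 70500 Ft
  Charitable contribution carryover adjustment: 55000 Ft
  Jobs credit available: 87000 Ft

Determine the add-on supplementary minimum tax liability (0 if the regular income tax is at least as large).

Supplementary minimum tax:
  Adjusted income: 808500 Ft + 99500 Ft + 214500 Ft + 70500 Ft + 55000 Ft = 1248000 Ft
  Exemption: 25% × (1248000 Ft − 591000 Ft) = 164250 Ft ≥ 55000 Ft, so the exemption is fully phased out
  Base: 1248000 Ft − 0 Ft = 1248000 Ft
  1248000 Ft × 17% = 212160 Ft

Regular income tax:
  736000 Ft × 12% = 88320 Ft
  72500 Ft × 23% = 16675 Ft
  → 104995 Ft
  Less jobs credit 87000 Ft → 17995 Ft

Excess of supplementary minimum tax over regular income tax: 212160 Ft − 17995 Ft = 194165 Ft.

194165 Ft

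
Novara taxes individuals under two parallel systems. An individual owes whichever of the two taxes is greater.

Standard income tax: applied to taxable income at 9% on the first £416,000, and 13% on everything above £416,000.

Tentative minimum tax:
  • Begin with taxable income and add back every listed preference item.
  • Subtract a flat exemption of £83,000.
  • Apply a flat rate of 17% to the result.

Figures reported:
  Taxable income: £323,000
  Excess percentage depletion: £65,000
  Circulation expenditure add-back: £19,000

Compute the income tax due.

£55,080

Tentative minimum tax:
  Adjusted income: £323,000 + £65,000 + £19,000 = £407,000
  Less exemption £83,000 → base £324,000
  £324,000 × 17% = £55,080

Standard income tax:
  £323,000 × 9% = £29,070

£55,080 > £29,070, so the tentative minimum tax is the binding amount.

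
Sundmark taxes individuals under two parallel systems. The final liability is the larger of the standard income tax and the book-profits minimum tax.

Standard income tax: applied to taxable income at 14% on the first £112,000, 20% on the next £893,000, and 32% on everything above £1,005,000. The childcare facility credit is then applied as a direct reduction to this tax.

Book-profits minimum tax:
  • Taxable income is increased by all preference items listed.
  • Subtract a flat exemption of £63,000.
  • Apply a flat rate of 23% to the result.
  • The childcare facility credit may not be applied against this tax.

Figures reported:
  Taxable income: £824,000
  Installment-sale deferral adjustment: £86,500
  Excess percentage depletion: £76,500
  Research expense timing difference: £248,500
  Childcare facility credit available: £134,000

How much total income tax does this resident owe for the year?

Standard income tax:
  £112,000 × 14% = £15,680
  £712,000 × 20% = £142,400
  → £158,080
  Less childcare facility credit £134,000 → £24,080

Book-profits minimum tax:
  Adjusted income: £824,000 + £86,500 + £76,500 + £248,500 = £1,235,500
  Less exemption £63,000 → base £1,172,500
  £1,172,500 × 23% = £269,675

£269,675 > £24,080, so the book-profits minimum tax is the binding amount.

£269,675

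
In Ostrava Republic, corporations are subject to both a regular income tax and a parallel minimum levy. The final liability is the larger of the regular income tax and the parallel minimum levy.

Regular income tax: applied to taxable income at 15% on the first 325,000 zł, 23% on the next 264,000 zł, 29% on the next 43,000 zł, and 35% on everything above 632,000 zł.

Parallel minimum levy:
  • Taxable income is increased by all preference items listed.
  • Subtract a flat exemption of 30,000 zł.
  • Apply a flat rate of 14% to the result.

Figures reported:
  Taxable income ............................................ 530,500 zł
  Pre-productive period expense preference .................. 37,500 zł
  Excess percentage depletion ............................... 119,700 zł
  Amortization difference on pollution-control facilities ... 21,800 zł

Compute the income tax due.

Parallel minimum levy:
  Adjusted income: 530,500 zł + 37,500 zł + 119,700 zł + 21,800 zł = 709,500 zł
  Less exemption 30,000 zł → base 679,500 zł
  679,500 zł × 14% = 95,130 zł

Regular income tax:
  325,000 zł × 15% = 48,750 zł
  205,500 zł × 23% = 47,265 zł
  → 96,015 zł

96,015 zł > 95,130 zł, so the regular income tax governs.

96,015 zł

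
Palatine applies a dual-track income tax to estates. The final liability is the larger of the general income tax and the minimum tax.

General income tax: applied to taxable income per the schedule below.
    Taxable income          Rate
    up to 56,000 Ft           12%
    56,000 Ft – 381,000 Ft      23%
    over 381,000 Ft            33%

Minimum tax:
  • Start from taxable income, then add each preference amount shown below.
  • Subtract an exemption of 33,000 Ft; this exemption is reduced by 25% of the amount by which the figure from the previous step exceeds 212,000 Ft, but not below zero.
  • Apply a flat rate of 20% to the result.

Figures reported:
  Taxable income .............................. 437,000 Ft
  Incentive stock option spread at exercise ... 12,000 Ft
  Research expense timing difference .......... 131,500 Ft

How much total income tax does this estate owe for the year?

116,100 Ft

General income tax:
  56,000 Ft × 12% = 6,720 Ft
  325,000 Ft × 23% = 74,750 Ft
  56,000 Ft × 33% = 18,480 Ft
  → 99,950 Ft

Minimum tax:
  Adjusted income: 437,000 Ft + 12,000 Ft + 131,500 Ft = 580,500 Ft
  Exemption: 25% × (580,500 Ft − 212,000 Ft) = 92,125 Ft ≥ 33,000 Ft, so the exemption is fully phased out
  Base: 580,500 Ft − 0 Ft = 580,500 Ft
  580,500 Ft × 20% = 116,100 Ft

116,100 Ft > 99,950 Ft, so the minimum tax is the binding amount.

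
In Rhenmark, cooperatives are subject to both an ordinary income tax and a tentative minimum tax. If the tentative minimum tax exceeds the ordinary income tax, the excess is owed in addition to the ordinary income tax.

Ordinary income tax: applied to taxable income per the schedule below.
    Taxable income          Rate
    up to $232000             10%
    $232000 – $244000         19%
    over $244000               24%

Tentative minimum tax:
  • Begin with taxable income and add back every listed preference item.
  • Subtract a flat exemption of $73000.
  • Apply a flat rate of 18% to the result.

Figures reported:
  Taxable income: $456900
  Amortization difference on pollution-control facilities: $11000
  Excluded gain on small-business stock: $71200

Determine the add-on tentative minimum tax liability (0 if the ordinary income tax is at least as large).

Ordinary income tax:
  $232000 × 10% = $23200
  $12000 × 19% = $2280
  $212900 × 24% = $51096
  → $76576

Tentative minimum tax:
  Adjusted income: $456900 + $11000 + $71200 = $539100
  Less exemption $73000 → base $466100
  $466100 × 18% = $83898

Excess of tentative minimum tax over ordinary income tax: $83898 − $76576 = $7322.

$7322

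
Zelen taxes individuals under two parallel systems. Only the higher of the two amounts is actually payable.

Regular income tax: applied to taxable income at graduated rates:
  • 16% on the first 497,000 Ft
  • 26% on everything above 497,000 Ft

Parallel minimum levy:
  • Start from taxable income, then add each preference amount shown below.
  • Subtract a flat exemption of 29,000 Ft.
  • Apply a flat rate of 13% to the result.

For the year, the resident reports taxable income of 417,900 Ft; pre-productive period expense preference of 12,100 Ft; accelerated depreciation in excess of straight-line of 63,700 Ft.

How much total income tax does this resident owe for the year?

66,864 Ft

Parallel minimum levy:
  Adjusted income: 417,900 Ft + 12,100 Ft + 63,700 Ft = 493,700 Ft
  Less exemption 29,000 Ft → base 464,700 Ft
  464,700 Ft × 13% = 60,411 Ft

Regular income tax:
  417,900 Ft × 16% = 66,864 Ft

66,864 Ft > 60,411 Ft, so the regular income tax governs.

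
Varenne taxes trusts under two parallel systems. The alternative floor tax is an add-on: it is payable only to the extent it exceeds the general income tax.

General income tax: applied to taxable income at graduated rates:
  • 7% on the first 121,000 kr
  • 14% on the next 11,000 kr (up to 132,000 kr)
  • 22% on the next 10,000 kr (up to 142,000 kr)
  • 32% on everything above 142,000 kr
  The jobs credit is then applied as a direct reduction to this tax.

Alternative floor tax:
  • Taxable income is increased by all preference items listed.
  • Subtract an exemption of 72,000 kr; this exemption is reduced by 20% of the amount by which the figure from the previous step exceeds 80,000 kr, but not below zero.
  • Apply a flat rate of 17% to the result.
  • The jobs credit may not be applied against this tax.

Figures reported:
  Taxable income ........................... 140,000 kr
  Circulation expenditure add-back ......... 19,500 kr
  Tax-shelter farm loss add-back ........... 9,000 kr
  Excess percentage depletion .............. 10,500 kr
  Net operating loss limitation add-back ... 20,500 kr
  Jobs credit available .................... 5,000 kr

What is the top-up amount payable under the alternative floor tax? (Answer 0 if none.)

18,968 kr

General income tax:
  121,000 kr × 7% = 8,470 kr
  11,000 kr × 14% = 1,540 kr
  8,000 kr × 22% = 1,760 kr
  → 11,770 kr
  Less jobs credit 5,000 kr → 6,770 kr

Alternative floor tax:
  Adjusted income: 140,000 kr + 19,500 kr + 9,000 kr + 10,500 kr + 20,500 kr = 199,500 kr
  Exemption: 72,000 kr − 20% × (199,500 kr − 80,000 kr) = 72,000 kr − 23,900 kr = 48,100 kr
  Base: 199,500 kr − 48,100 kr = 151,400 kr
  151,400 kr × 17% = 25,738 kr

Excess of alternative floor tax over general income tax: 25,738 kr − 6,770 kr = 18,968 kr.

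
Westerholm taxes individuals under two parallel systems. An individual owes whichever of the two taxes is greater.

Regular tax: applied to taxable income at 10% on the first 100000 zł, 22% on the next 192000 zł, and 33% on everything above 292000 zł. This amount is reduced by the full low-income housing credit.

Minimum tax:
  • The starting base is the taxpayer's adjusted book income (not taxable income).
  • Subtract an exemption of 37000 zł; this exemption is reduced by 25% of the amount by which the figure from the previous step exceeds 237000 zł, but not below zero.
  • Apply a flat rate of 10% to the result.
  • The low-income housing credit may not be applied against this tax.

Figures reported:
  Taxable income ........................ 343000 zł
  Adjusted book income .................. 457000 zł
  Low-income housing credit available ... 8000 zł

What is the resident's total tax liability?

61070 zł

Regular tax:
  100000 zł × 10% = 10000 zł
  192000 zł × 22% = 42240 zł
  51000 zł × 33% = 16830 zł
  → 69070 zł
  Less low-income housing credit 8000 zł → 61070 zł

Minimum tax:
  Base (adjusted book income): 457000 zł
  Exemption: 25% × (457000 zł − 237000 zł) = 55000 zł ≥ 37000 zł, so the exemption is fully phased out
  Base: 457000 zł − 0 zł = 457000 zł
  457000 zł × 10% = 45700 zł

61070 zł > 45700 zł, so the regular tax governs.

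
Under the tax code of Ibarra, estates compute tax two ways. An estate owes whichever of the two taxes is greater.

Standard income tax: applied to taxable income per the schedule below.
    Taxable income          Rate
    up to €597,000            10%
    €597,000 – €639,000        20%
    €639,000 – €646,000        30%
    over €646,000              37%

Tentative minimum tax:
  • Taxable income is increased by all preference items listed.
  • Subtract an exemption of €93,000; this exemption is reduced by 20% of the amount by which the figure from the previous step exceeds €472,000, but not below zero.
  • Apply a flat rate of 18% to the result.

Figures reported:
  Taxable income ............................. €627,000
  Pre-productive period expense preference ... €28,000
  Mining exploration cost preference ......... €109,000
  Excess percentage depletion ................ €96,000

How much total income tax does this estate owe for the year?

Tentative minimum tax:
  Adjusted income: €627,000 + €28,000 + €109,000 + €96,000 = €860,000
  Exemption: €93,000 − 20% × (€860,000 − €472,000) = €93,000 − €77,600 = €15,400
  Base: €860,000 − €15,400 = €844,600
  €844,600 × 18% = €152,028

Standard income tax:
  €597,000 × 10% = €59,700
  €30,000 × 20% = €6,000
  → €65,700

€152,028 > €65,700, so the tentative minimum tax is the binding amount.

€152,028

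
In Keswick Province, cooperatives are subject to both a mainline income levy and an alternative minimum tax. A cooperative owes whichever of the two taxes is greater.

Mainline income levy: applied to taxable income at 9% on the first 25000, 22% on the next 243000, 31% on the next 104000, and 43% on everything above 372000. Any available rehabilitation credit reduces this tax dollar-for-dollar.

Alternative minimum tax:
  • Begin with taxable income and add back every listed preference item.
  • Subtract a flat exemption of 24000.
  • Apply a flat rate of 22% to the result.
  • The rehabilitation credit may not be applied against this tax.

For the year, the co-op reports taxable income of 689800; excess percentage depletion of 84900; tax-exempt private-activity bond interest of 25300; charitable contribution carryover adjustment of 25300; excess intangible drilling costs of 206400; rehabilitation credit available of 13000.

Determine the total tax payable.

221694

Mainline income levy:
  25000 × 9% = 2250
  243000 × 22% = 53460
  104000 × 31% = 32240
  317800 × 43% = 136654
  → 224604
  Less rehabilitation credit 13000 → 211604

Alternative minimum tax:
  Adjusted income: 689800 + 84900 + 25300 + 25300 + 206400 = 1031700
  Less exemption 24000 → base 1007700
  1007700 × 22% = 221694

221694 > 211604, so the alternative minimum tax is the binding amount.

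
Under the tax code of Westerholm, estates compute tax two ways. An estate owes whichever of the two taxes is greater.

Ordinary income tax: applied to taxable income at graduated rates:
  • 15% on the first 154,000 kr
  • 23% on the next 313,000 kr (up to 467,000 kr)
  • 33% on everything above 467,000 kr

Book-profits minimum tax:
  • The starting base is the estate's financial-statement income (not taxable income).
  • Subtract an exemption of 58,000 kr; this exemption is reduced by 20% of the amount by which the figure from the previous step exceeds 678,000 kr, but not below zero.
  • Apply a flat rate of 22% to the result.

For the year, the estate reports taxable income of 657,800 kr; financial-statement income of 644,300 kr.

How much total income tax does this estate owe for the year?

158,054 kr

Ordinary income tax:
  154,000 kr × 15% = 23,100 kr
  313,000 kr × 23% = 71,990 kr
  190,800 kr × 33% = 62,964 kr
  → 158,054 kr

Book-profits minimum tax:
  Base (financial-statement income): 644,300 kr
  Exemption: 644,300 kr ≤ 678,000 kr, so full 58,000 kr applies
  Base: 644,300 kr − 58,000 kr = 586,300 kr
  586,300 kr × 22% = 128,986 kr

158,054 kr > 128,986 kr, so the ordinary income tax governs.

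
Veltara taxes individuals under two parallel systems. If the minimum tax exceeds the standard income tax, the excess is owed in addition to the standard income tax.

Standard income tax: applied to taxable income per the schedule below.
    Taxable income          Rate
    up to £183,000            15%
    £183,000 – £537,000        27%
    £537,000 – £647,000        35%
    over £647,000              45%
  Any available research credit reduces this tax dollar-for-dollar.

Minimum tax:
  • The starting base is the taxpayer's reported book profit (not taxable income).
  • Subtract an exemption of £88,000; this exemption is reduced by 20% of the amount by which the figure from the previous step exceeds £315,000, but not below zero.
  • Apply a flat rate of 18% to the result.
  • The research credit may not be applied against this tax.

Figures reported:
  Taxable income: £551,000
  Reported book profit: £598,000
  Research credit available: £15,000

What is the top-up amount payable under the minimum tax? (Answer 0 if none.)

£0

Standard income tax:
  £183,000 × 15% = £27,450
  £354,000 × 27% = £95,580
  £14,000 × 35% = £4,900
  → £127,930
  Less research credit £15,000 → £112,930

Minimum tax:
  Base (reported book profit): £598,000
  Exemption: £88,000 − 20% × (£598,000 − £315,000) = £88,000 − £56,600 = £31,400
  Base: £598,000 − £31,400 = £566,600
  £566,600 × 18% = £101,988

£101,988 ≤ £112,930, so no add-on is due.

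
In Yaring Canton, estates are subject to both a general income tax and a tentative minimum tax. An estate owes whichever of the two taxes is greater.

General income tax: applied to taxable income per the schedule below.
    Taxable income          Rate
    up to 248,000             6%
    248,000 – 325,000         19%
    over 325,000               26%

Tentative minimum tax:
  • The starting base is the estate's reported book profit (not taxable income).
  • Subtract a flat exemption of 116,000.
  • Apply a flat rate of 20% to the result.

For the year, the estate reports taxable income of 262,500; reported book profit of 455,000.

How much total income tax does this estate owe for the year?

Tentative minimum tax:
  Base (reported book profit): 455,000
  Less exemption 116,000 → base 339,000
  339,000 × 20% = 67,800

General income tax:
  248,000 × 6% = 14,880
  14,500 × 19% = 2,755
  → 17,635

67,800 > 17,635, so the tentative minimum tax is the binding amount.

67,800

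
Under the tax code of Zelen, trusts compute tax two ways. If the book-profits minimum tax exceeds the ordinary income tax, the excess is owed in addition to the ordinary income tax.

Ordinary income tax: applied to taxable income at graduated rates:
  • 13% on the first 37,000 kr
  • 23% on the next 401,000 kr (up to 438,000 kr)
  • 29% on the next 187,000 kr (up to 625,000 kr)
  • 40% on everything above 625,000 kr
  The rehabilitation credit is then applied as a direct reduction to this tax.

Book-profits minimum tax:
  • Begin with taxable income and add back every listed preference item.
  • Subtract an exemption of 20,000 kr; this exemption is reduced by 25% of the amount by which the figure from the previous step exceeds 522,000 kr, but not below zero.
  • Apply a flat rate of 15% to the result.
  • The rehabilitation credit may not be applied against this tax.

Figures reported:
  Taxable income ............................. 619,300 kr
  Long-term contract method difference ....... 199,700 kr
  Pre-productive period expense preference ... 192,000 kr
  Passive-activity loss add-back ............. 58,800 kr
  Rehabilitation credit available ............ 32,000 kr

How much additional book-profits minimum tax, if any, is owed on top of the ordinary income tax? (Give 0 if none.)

42,853 kr

Book-profits minimum tax:
  Adjusted income: 619,300 kr + 199,700 kr + 192,000 kr + 58,800 kr = 1,069,800 kr
  Exemption: 25% × (1,069,800 kr − 522,000 kr) = 136,950 kr ≥ 20,000 kr, so the exemption is fully phased out
  Base: 1,069,800 kr − 0 kr = 1,069,800 kr
  1,069,800 kr × 15% = 160,470 kr

Ordinary income tax:
  37,000 kr × 13% = 4,810 kr
  401,000 kr × 23% = 92,230 kr
  181,300 kr × 29% = 52,577 kr
  → 149,617 kr
  Less rehabilitation credit 32,000 kr → 117,617 kr

Excess of book-profits minimum tax over ordinary income tax: 160,470 kr − 117,617 kr = 42,853 kr.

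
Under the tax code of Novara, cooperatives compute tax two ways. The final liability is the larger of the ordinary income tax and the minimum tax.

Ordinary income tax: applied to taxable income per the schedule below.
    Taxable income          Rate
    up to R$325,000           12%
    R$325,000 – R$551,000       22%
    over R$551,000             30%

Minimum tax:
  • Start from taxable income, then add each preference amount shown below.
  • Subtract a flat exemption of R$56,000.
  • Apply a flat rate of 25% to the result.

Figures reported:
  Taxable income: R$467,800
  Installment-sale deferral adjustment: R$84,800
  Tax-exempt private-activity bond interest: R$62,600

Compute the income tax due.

R$139,800

Ordinary income tax:
  R$325,000 × 12% = R$39,000
  R$142,800 × 22% = R$31,416
  → R$70,416

Minimum tax:
  Adjusted income: R$467,800 + R$84,800 + R$62,600 = R$615,200
  Less exemption R$56,000 → base R$559,200
  R$559,200 × 25% = R$139,800

R$139,800 > R$70,416, so the minimum tax is the binding amount.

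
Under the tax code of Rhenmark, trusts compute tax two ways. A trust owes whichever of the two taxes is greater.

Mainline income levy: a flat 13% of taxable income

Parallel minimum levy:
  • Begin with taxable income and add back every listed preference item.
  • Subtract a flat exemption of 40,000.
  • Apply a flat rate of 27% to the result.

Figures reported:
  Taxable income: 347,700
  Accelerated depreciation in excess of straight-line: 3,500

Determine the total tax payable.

84,024

Mainline income levy:
  347,700 × 13% = 45,201

Parallel minimum levy:
  Adjusted income: 347,700 + 3,500 = 351,200
  Less exemption 40,000 → base 311,200
  311,200 × 27% = 84,024

84,024 > 45,201, so the parallel minimum levy is the binding amount.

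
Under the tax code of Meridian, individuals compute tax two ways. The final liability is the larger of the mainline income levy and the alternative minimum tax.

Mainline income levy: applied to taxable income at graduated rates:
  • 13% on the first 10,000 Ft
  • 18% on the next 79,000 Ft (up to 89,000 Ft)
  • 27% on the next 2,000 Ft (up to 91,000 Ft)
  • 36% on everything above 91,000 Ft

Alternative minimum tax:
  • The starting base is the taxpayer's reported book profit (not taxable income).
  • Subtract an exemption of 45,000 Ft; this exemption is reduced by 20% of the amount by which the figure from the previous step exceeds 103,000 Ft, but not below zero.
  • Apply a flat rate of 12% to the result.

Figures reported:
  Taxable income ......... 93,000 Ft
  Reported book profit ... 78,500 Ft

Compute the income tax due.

Alternative minimum tax:
  Base (reported book profit): 78,500 Ft
  Exemption: 78,500 Ft ≤ 103,000 Ft, so full 45,000 Ft applies
  Base: 78,500 Ft − 45,000 Ft = 33,500 Ft
  33,500 Ft × 12% = 4,020 Ft

Mainline income levy:
  10,000 Ft × 13% = 1,300 Ft
  79,000 Ft × 18% = 14,220 Ft
  2,000 Ft × 27% = 540 Ft
  2,000 Ft × 36% = 720 Ft
  → 16,780 Ft

16,780 Ft > 4,020 Ft, so the mainline income levy governs.

16,780 Ft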